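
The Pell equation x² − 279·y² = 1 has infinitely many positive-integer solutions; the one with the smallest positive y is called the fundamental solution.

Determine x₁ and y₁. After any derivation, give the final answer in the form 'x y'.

√279 → a₀=16, period (1,2,2,1,2,2,1,32); ℓ=8 even so k=7
a_0=16:  p_0=16·1+0=16,  q_0=16·0+1=1
a_1=1:  p_1=1·16+1=17,  q_1=1·1+0=1
…
a_6=2:  p_6=2·451+167=1069,  q_6=2·27+10=64
a_7=1:  p_7=1·1069+451=1520,  q_7=1·64+27=91
→ (1520, 91).  Check: 1520²=2310400, 279·91²=2310399, difference 1.

1520 91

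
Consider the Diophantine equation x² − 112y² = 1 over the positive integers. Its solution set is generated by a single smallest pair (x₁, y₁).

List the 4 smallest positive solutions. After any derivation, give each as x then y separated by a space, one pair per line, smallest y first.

√112 → a₀=10, period (1,1,2,1,1,20); ℓ=6 even so k=5
a_0=10:  p_0=10·1+0=10,  q_0=10·0+1=1
…
a_2=1:  p_2=1·11+10=21,  q_2=1·1+1=2
…
a_4=1:  p_4=1·53+21=74,  q_4=1·5+2=7
a_5=1:  p_5=1·74+53=127,  q_5=1·7+5=12
(x₁, y₁) = (127, 12);  127² − 112·12² = 1 ✓
k=2:  x_2 = 127·127+112·12·12 = 32257,  y_2 = 127·12+12·127 = 3048
k=3:  x_3 = 127·32257+112·12·3048 = 8193151,  y_3 = 127·3048+12·32257 = 774180
k=4:  x_4 = 127·8193151+112·12·774180 = 2081028097,  y_4 = 127·774180+12·8193151 = 196638672

127 12
32257 3048
8193151 774180
2081028097 196638672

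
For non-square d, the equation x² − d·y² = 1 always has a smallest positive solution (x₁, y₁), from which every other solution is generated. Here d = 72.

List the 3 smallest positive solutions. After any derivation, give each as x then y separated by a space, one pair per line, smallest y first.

17 2
577 68
19601 2310

√72 → a₀=8, period (2,16); ℓ=2 even so k=1
step 0: (8, 1)  from 8·(1,0) + (0,1)
step 1: (17, 2)  from 2·(8,1) + (1,0)
(x₁, y₁) = (17, 2);  17² − 72·2² = 1 ✓
n=2: (17,2)∘(17,2) = (17·17+72·2·2, 17·2+2·17) = (577,68)
n=3: (577,68)∘(17,2) = (17·577+72·2·68, 17·68+2·577) = (19601,2310)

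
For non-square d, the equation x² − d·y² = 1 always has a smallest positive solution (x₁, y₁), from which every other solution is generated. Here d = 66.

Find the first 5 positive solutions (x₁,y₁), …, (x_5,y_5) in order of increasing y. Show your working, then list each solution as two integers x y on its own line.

65 8
8449 1040
1098305 135192
142771201 17573920
18559157825 2284474408

√66 → a₀=8, period (8,16); ℓ=2 even so k=1
step 0: (8, 1)  from 8·(1,0) + (0,1)
step 1: (65, 8)  from 8·(8,1) + (1,0)
→ (65, 8).  Check: 65²=4225, 66·8²=4224, difference 1.
(x_2, y_2) = (65·65 + 66·8·8, 65·8 + 8·65) = (8449, 1040)
(x_3, y_3) = (65·8449 + 66·8·1040, 65·1040 + 8·8449) = (1098305, 135192)
(x_4, y_4) = (65·1098305 + 66·8·135192, 65·135192 + 8·1098305) = (142771201, 17573920)
(x_5, y_5) = (65·142771201 + 66·8·17573920, 65·17573920 + 8·142771201) = (18559157825, 2284474408)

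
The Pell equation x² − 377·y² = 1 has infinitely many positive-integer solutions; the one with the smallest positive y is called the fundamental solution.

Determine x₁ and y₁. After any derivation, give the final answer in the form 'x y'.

d=377: √d = [19; 2,2,2,38] (ℓ=4, even), read p_3/q_3
k=0  a_k=19  p_k/q_k = 19/1
k=1  a_k=2  p_k/q_k = 39/2
k=2  a_k=2  p_k/q_k = 97/5
k=3  a_k=2  p_k/q_k = 233/12
fundamental: x₁=233, y₁=12  (since 54289 − 377·144 = 1)

233 12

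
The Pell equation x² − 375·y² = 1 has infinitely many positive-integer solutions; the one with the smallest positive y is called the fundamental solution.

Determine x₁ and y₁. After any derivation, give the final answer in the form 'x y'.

15124 781

√375 = [19; 2,1,2,1,5,1,2,1,2,38, …], period ℓ=10 (even) → k=9
k=0  a_k=19  p_k/q_k = 19/1
…
k=3  a_k=2  p_k/q_k = 155/8
…
k=7  a_k=2  p_k/q_k = 4086/211
k=8  a_k=1  p_k/q_k = 5519/285
k=9  a_k=2  p_k/q_k = 15124/781
→ (15124, 781).  Check: 15124²=228735376, 375·781²=228735375, difference 1.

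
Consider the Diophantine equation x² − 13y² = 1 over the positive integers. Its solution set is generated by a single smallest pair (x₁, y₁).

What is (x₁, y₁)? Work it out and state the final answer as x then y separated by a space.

d=13: √d = [3; 1,1,1,1,6] (ℓ=5, odd), read p_9/q_9
a_0=3:  p_0=3·1+0=3,  q_0=3·0+1=1
a_1=1:  p_1=1·3+1=4,  q_1=1·1+0=1
a_2=1:  p_2=1·4+3=7,  q_2=1·1+1=2
a_3=1:  p_3=1·7+4=11,  q_3=1·2+1=3
…
a_5=6:  p_5=6·18+11=119,  q_5=6·5+3=33
…
a_8=1:  p_8=1·256+137=393,  q_8=1·71+38=109
a_9=1:  p_9=1·393+256=649,  q_9=1·109+71=180
→ (649, 180).  Check: 649²=421201, 13·180²=421200, difference 1.

649 180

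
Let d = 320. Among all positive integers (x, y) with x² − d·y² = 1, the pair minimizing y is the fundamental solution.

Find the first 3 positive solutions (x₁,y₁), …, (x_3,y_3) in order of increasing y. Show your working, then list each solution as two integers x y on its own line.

√320 = [17; 1,7,1,34, …], period ℓ=4 (even) → k=3
step 0: (17, 1)  from 17·(1,0) + (0,1)
…
step 2: (143, 8)  from 7·(18,1) + (17,1)
step 3: (161, 9)  from 1·(143,8) + (18,1)
(x₁, y₁) = (161, 9);  161² − 320·9² = 1 ✓
(161+9√320)^2 = 51841 + 2898√320
(161+9√320)^3 = 16692641 + 933147√320

161 9
51841 2898
16692641 933147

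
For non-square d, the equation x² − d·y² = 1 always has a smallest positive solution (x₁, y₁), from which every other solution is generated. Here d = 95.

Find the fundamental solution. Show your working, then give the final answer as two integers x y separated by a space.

√95 = [9; 1,2,1,18, …], period ℓ=4 (even) → k=3
step 0: (9, 1)  from 9·(1,0) + (0,1)
step 1: (10, 1)  from 1·(9,1) + (1,0)
step 2: (29, 3)  from 2·(10,1) + (9,1)
step 3: (39, 4)  from 1·(29,3) + (10,1)
→ (39, 4).  Check: 39²=1521, 95·4²=1520, difference 1.

39 4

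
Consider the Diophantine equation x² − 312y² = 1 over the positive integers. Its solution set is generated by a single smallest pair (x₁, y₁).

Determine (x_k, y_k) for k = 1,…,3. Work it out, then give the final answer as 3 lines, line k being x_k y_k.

53 3
5617 318
595349 33705

[17; 1,1,1,34] for √312; ℓ=4 ⇒ convergent index 3
a_0=17:  p_0=17·1+0=17,  q_0=17·0+1=1
…
a_2=1:  p_2=1·18+17=35,  q_2=1·1+1=2
a_3=1:  p_3=1·35+18=53,  q_3=1·2+1=3
→ (53, 3).  Check: 53²=2809, 312·3²=2808, difference 1.
(x_2, y_2) = (53·53 + 312·3·3, 53·3 + 3·53) = (5617, 318)
(x_3, y_3) = (53·5617 + 312·3·318, 53·318 + 3·5617) = (595349, 33705)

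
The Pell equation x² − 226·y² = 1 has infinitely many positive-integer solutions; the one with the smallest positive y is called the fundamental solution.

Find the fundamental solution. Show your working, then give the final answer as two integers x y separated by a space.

√226 → a₀=15, period (30); ℓ=1 odd so k=1
a_0=15:  p_0=15·1+0=15,  q_0=15·0+1=1
a_1=30:  p_1=30·15+1=451,  q_1=30·1+0=30
(x₁, y₁) = (451, 30);  451² − 226·30² = 1 ✓

451 30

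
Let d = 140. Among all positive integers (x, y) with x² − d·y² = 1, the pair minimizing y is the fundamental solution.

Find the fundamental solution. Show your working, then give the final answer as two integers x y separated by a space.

√140 → a₀=11, period (1,4,1,22); ℓ=4 even so k=3
a_0=11:  p_0=11·1+0=11,  q_0=11·0+1=1
…
a_2=4:  p_2=4·12+11=59,  q_2=4·1+1=5
a_3=1:  p_3=1·59+12=71,  q_3=1·5+1=6
fundamental: x₁=71, y₁=6  (since 5041 − 140·36 = 1)

71 6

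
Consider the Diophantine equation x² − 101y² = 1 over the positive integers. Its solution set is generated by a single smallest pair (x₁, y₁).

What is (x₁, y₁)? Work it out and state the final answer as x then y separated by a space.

201 20

[10; 20] for √101; ℓ=1 ⇒ convergent index 1
a_0=10:  p_0=10·1+0=10,  q_0=10·0+1=1
a_1=20:  p_1=20·10+1=201,  q_1=20·1+0=20
(x₁, y₁) = (201, 20);  201² − 101·20² = 1 ✓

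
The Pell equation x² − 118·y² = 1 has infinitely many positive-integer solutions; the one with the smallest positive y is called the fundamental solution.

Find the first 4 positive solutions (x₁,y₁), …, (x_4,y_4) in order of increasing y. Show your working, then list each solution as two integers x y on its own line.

[10; 1,6,3,2,10,2,3,6,1,20] for √118; ℓ=10 ⇒ convergent index 9
k=0  a_k=10  p_k/q_k = 10/1
…
k=2  a_k=6  p_k/q_k = 76/7
k=3  a_k=3  p_k/q_k = 239/22
…
k=5  a_k=10  p_k/q_k = 5779/532
k=6  a_k=2  p_k/q_k = 12112/1115
k=7  a_k=3  p_k/q_k = 42115/3877
k=8  a_k=6  p_k/q_k = 264802/24377
k=9  a_k=1  p_k/q_k = 306917/28254
(x₁, y₁) = (306917, 28254);  306917² − 118·28254² = 1 ✓
(x_2, y_2) = (306917·306917 + 118·28254·28254, 306917·28254 + 28254·306917) = (188396089777, 17343265836)
(x_3, y_3) = (306917·188396089777 + 118·28254·17343265836, 306917·17343265836 + 28254·188396089777) = (115643925371868101, 10645886241146970)
(x_4, y_4) = (306917·115643925371868101 + 118·28254·10645886241146970, 306917·10645886241146970 + 28254·115643925371868101) = (70986173286526887819457, 6534806934930865917144)

306917 28254
188396089777 17343265836
115643925371868101 10645886241146970
70986173286526887819457 6534806934930865917144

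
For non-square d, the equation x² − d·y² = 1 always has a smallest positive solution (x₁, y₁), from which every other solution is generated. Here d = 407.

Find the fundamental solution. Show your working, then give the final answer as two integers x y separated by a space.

2663 132

[20; 5,1,2,1,5,40] for √407; ℓ=6 ⇒ convergent index 5
i=0: a=20 ⇒ p=20, q=1
i=1: a=5 ⇒ p=101, q=5
i=2: a=1 ⇒ p=121, q=6
i=3: a=2 ⇒ p=343, q=17
i=4: a=1 ⇒ p=464, q=23
i=5: a=5 ⇒ p=2663, q=132
→ (2663, 132).  Check: 2663²=7091569, 407·132²=7091568, difference 1.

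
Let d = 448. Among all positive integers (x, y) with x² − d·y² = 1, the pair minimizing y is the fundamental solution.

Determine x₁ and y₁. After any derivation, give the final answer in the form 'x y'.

[21; 6,42] for √448; ℓ=2 ⇒ convergent index 1
k=0  a_k=21  p_k/q_k = 21/1
k=1  a_k=6  p_k/q_k = 127/6
(x₁, y₁) = (127, 6);  127² − 448·6² = 1 ✓

127 6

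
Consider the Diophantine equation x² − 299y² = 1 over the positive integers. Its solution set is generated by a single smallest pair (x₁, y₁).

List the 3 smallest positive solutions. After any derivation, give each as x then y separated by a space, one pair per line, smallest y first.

415 24
344449 19920
285892255 16533576

√299 = [17; 3,2,3,34, …], period ℓ=4 (even) → k=3
k=0  a_k=17  p_k/q_k = 17/1
k=1  a_k=3  p_k/q_k = 52/3
k=2  a_k=2  p_k/q_k = 121/7
k=3  a_k=3  p_k/q_k = 415/24
(x₁, y₁) = (415, 24);  415² − 299·24² = 1 ✓
n=2: (415,24)∘(415,24) = (415·415+299·24·24, 415·24+24·415) = (344449,19920)
n=3: (344449,19920)∘(415,24) = (415·344449+299·24·19920, 415·19920+24·344449) = (285892255,16533576)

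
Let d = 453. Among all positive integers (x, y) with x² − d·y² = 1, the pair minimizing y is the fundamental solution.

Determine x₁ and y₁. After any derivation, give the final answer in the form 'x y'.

d=453: √d = [21; 3,1,1,10,14,10,1,1,3,42] (ℓ=10, even), read p_9/q_9
k=0  a_k=21  p_k/q_k = 21/1
k=1  a_k=3  p_k/q_k = 64/3
…
k=5  a_k=14  p_k/q_k = 22199/1043
…
k=8  a_k=1  p_k/q_k = 469329/22051
k=9  a_k=3  p_k/q_k = 1653751/77700
fundamental: x₁=1653751, y₁=77700  (since 2734892370001 − 453·6037290000 = 1)

1653751 77700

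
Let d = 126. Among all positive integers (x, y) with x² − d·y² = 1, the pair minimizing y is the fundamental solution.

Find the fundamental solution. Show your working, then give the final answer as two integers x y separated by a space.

√126 → a₀=11, period (4,2,4,22); ℓ=4 even so k=3
k=0  a_k=11  p_k/q_k = 11/1
…
k=2  a_k=2  p_k/q_k = 101/9
k=3  a_k=4  p_k/q_k = 449/40
→ (449, 40).  Check: 449²=201601, 126·40²=201600, difference 1.

449 40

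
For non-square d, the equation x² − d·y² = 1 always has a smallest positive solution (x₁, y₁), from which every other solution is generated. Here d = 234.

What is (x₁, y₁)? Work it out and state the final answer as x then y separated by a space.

5201 340

√234 = [15; 3,2,1,2,1,2,3,30, …], period ℓ=8 (even) → k=7
i=0: a=15 ⇒ p=15, q=1
i=1: a=3 ⇒ p=46, q=3
…
i=3: a=1 ⇒ p=153, q=10
i=4: a=2 ⇒ p=413, q=27
…
i=6: a=2 ⇒ p=1545, q=101
i=7: a=3 ⇒ p=5201, q=340
fundamental: x₁=5201, y₁=340  (since 27050401 − 234·115600 = 1)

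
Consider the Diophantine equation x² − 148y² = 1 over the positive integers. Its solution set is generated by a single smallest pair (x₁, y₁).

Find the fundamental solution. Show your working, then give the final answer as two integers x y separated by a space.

73 6

[12; 6,24] for √148; ℓ=2 ⇒ convergent index 1
k=0  a_k=12  p_k/q_k = 12/1
k=1  a_k=6  p_k/q_k = 73/6
(x₁, y₁) = (73, 6);  73² − 148·6² = 1 ✓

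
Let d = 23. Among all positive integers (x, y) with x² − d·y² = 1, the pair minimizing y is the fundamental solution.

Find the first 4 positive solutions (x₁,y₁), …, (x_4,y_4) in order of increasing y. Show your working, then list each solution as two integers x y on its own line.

24 5
1151 240
55224 11515
2649601 552480

√23 → a₀=4, period (1,3,1,8); ℓ=4 even so k=3
a_0=4:  p_0=4·1+0=4,  q_0=4·0+1=1
…
a_2=3:  p_2=3·5+4=19,  q_2=3·1+1=4
a_3=1:  p_3=1·19+5=24,  q_3=1·4+1=5
→ (24, 5).  Check: 24²=576, 23·5²=575, difference 1.
n=2: (24,5)∘(24,5) = (24·24+23·5·5, 24·5+5·24) = (1151,240)
n=3: (1151,240)∘(24,5) = (24·1151+23·5·240, 24·240+5·1151) = (55224,11515)
n=4: (55224,11515)∘(24,5) = (24·55224+23·5·11515, 24·11515+5·55224) = (2649601,552480)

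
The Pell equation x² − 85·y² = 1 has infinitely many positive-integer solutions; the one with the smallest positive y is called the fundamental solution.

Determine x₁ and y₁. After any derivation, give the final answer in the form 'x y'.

√85 = [9; 4,1,1,4,18, …], period ℓ=5 (odd) → k=9
a_0=9:  p_0=9·1+0=9,  q_0=9·0+1=1
a_1=4:  p_1=4·9+1=37,  q_1=4·1+0=4
…
a_3=1:  p_3=1·46+37=83,  q_3=1·5+4=9
a_4=4:  p_4=4·83+46=378,  q_4=4·9+5=41
…
a_6=4:  p_6=4·6887+378=27926,  q_6=4·747+41=3029
a_7=1:  p_7=1·27926+6887=34813,  q_7=1·3029+747=3776
a_8=1:  p_8=1·34813+27926=62739,  q_8=1·3776+3029=6805
a_9=4:  p_9=4·62739+34813=285769,  q_9=4·6805+3776=30996
(x₁, y₁) = (285769, 30996);  285769² − 85·30996² = 1 ✓

285769 30996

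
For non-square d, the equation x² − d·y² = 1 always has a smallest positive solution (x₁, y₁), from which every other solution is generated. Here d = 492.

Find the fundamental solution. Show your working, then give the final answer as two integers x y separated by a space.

29767 1342

√492 = [22; 5,1,1,10,1,1,5,44, …], period ℓ=8 (even) → k=7
a_0=22:  p_0=22·1+0=22,  q_0=22·0+1=1
…
a_6=1:  p_6=1·2817+2573=5390,  q_6=1·127+116=243
a_7=5:  p_7=5·5390+2817=29767,  q_7=5·243+127=1342
→ (29767, 1342).  Check: 29767²=886074289, 492·1342²=886074288, difference 1.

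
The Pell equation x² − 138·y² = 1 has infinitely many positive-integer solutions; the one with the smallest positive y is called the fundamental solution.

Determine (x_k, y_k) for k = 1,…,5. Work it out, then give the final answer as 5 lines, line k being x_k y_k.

47 4
4417 376
415151 35340
39019777 3321584
3667443887 312193556

d=138: √d = [11; 1,2,1,22] (ℓ=4, even), read p_3/q_3
step 0: (11, 1)  from 11·(1,0) + (0,1)
…
step 2: (35, 3)  from 2·(12,1) + (11,1)
step 3: (47, 4)  from 1·(35,3) + (12,1)
(x₁, y₁) = (47, 4);  47² − 138·4² = 1 ✓
n=2: (47,4)∘(47,4) = (47·47+138·4·4, 47·4+4·47) = (4417,376)
n=3: (4417,376)∘(47,4) = (47·4417+138·4·376, 47·376+4·4417) = (415151,35340)
n=4: (415151,35340)∘(47,4) = (47·415151+138·4·35340, 47·35340+4·415151) = (39019777,3321584)
n=5: (39019777,3321584)∘(47,4) = (47·39019777+138·4·3321584, 47·3321584+4·39019777) = (3667443887,312193556)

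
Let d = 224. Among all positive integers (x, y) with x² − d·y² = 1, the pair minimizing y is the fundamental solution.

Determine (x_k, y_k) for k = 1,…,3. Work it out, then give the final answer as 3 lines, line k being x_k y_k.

[14; 1,28] for √224; ℓ=2 ⇒ convergent index 1
step 0: (14, 1)  from 14·(1,0) + (0,1)
step 1: (15, 1)  from 1·(14,1) + (1,0)
fundamental: x₁=15, y₁=1  (since 225 − 224·1 = 1)
n=2: (15,1)∘(15,1) = (15·15+224·1·1, 15·1+1·15) = (449,30)
n=3: (449,30)∘(15,1) = (15·449+224·1·30, 15·30+1·449) = (13455,899)

15 1
449 30
13455 899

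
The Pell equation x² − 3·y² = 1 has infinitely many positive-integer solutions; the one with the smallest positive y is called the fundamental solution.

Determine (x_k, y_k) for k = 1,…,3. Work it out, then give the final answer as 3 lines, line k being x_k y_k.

2 1
7 4
26 15

√3 → a₀=1, period (1,2); ℓ=2 even so k=1
step 0: (1, 1)  from 1·(1,0) + (0,1)
step 1: (2, 1)  from 1·(1,1) + (1,0)
(x₁, y₁) = (2, 1);  2² − 3·1² = 1 ✓
n=2: (2,1)∘(2,1) = (2·2+3·1·1, 2·1+1·2) = (7,4)
n=3: (7,4)∘(2,1) = (2·7+3·1·4, 2·4+1·7) = (26,15)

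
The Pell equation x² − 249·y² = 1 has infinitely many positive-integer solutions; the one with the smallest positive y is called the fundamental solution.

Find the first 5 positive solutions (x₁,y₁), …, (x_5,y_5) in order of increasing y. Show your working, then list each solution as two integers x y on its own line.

√249 = [15; 1,3,1,1,5,…,3,1,30, …], period ℓ=16 (even) → k=15
step 0: (15, 1)  from 15·(1,0) + (0,1)
step 1: (16, 1)  from 1·(15,1) + (1,0)
step 2: (63, 4)  from 3·(16,1) + (15,1)
step 3: (79, 5)  from 1·(63,4) + (16,1)
step 4: (142, 9)  from 1·(79,5) + (63,4)
…
step 6: (931, 59)  from 1·(789,50) + (142,9)
step 7: (3582, 227)  from 3·(931,59) + (789,50)
…
step 10: (150586, 9543)  from 1·(113835,7214) + (36751,2329)
step 11: (866765, 54929)  from 5·(150586,9543) + (113835,7214)
step 12: (1017351, 64472)  from 1·(866765,54929) + (150586,9543)
step 13: (1884116, 119401)  from 1·(1017351,64472) + (866765,54929)
step 14: (6669699, 422675)  from 3·(1884116,119401) + (1017351,64472)
step 15: (8553815, 542076)  from 1·(6669699,422675) + (1884116,119401)
→ (8553815, 542076).  Check: 8553815²=73167751054225, 249·542076²=73167751054224, difference 1.
(x_2, y_2) = (8553815·8553815 + 249·542076·542076, 8553815·542076 + 542076·8553815) = (146335502108449, 9273635639880)
(x_3, y_3) = (8553815·146335502108449 + 249·542076·9273635639880, 8553815·9273635639880 + 542076·146335502108449) = (2503453625935556812055, 158649927281879742324)
(x_4, y_4) = (8553815·2503453625935556812055 + 249·542076·158649927281879742324, 8553815·158649927281879742324 + 542076·2503453625935556812055) = (42828158354663763449114371201, 2714124255465295062538692240)
(x_5, y_5) = (8553815·42828158354663763449114371201 + 249·542076·2714124255465295062538692240, 8553815·2714124255465295062538692240 + 542076·42828158354663763449114371201) = (732688286712993936041346554632551575, 46432233536525587120811525646048876)

8553815 542076
146335502108449 9273635639880
2503453625935556812055 158649927281879742324
42828158354663763449114371201 2714124255465295062538692240
732688286712993936041346554632551575 46432233536525587120811525646048876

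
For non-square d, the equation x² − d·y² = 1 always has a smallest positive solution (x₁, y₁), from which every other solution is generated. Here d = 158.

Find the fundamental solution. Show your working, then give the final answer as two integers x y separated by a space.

7743 616

√158 → a₀=12, period (1,1,3,12,3,1,1,24); ℓ=8 even so k=7
i=0: a=12 ⇒ p=12, q=1
…
i=2: a=1 ⇒ p=25, q=2
i=3: a=3 ⇒ p=88, q=7
i=4: a=12 ⇒ p=1081, q=86
i=5: a=3 ⇒ p=3331, q=265
i=6: a=1 ⇒ p=4412, q=351
i=7: a=1 ⇒ p=7743, q=616
→ (7743, 616).  Check: 7743²=59954049, 158·616²=59954048, difference 1.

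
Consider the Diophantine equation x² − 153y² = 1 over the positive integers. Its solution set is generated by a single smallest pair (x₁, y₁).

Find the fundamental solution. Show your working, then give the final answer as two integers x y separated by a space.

√153 → a₀=12, period (2,1,2,2,2,1,2,24); ℓ=8 even so k=7
i=0: a=12 ⇒ p=12, q=1
i=1: a=2 ⇒ p=25, q=2
i=2: a=1 ⇒ p=37, q=3
…
i=6: a=1 ⇒ p=804, q=65
i=7: a=2 ⇒ p=2177, q=176
fundamental: x₁=2177, y₁=176  (since 4739329 − 153·30976 = 1)

2177 176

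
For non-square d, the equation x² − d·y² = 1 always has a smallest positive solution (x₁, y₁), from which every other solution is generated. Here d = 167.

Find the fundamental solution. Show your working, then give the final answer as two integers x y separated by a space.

168 13

√167 = [12; 1,11,1,24, …], period ℓ=4 (even) → k=3
step 0: (12, 1)  from 12·(1,0) + (0,1)
…
step 2: (155, 12)  from 11·(13,1) + (12,1)
step 3: (168, 13)  from 1·(155,12) + (13,1)
→ (168, 13).  Check: 168²=28224, 167·13²=28223, difference 1.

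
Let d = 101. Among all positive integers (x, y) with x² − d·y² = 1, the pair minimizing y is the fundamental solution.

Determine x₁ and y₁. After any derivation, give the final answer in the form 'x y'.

[10; 20] for √101; ℓ=1 ⇒ convergent index 1
i=0: a=10 ⇒ p=10, q=1
i=1: a=20 ⇒ p=201, q=20
(x₁, y₁) = (201, 20);  201² − 101·20² = 1 ✓

201 20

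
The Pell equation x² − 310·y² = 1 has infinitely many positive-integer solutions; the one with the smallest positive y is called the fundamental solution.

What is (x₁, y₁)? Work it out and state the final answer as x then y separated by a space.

√310 → a₀=17, period (1,1,1,1,5,…,1,1,34); ℓ=16 even so k=15
k=0  a_k=17  p_k/q_k = 17/1
…
k=2  a_k=1  p_k/q_k = 35/2
k=3  a_k=1  p_k/q_k = 53/3
k=4  a_k=1  p_k/q_k = 88/5
k=5  a_k=5  p_k/q_k = 493/28
…
k=7  a_k=1  p_k/q_k = 2060/117
k=8  a_k=2  p_k/q_k = 5687/323
k=9  a_k=1  p_k/q_k = 7747/440
k=10  a_k=3  p_k/q_k = 28928/1643
k=11  a_k=5  p_k/q_k = 152387/8655
k=12  a_k=1  p_k/q_k = 181315/10298
…
k=14  a_k=1  p_k/q_k = 515017/29251
k=15  a_k=1  p_k/q_k = 848719/48204
fundamental: x₁=848719, y₁=48204  (since 720323940961 − 310·2323625616 = 1)

848719 48204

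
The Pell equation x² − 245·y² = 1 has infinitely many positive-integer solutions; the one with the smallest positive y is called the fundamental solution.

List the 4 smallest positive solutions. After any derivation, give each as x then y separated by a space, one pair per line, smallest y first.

51841 3312
5374978561 343394784
557288527109761 35603857991376
57780789062419261441 3691479203918451648

√245 → a₀=15, period (1,1,1,7,6,7,1,1,1,30); ℓ=10 even so k=9
k=0  a_k=15  p_k/q_k = 15/1
k=1  a_k=1  p_k/q_k = 16/1
…
k=6  a_k=7  p_k/q_k = 15809/1010
k=7  a_k=1  p_k/q_k = 18016/1151
k=8  a_k=1  p_k/q_k = 33825/2161
k=9  a_k=1  p_k/q_k = 51841/3312
→ (51841, 3312).  Check: 51841²=2687489281, 245·3312²=2687489280, difference 1.
(51841+3312√245)^2 = 5374978561 + 343394784√245
(51841+3312√245)^3 = 557288527109761 + 35603857991376√245
(51841+3312√245)^4 = 57780789062419261441 + 3691479203918451648√245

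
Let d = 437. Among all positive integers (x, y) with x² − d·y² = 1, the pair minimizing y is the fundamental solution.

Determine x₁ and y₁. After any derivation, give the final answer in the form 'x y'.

d=437: √d = [20; 1,9,2,9,1,40] (ℓ=6, even), read p_5/q_5
i=0: a=20 ⇒ p=20, q=1
…
i=4: a=9 ⇒ p=4160, q=199
i=5: a=1 ⇒ p=4599, q=220
(x₁, y₁) = (4599, 220);  4599² − 437·220² = 1 ✓

4599 220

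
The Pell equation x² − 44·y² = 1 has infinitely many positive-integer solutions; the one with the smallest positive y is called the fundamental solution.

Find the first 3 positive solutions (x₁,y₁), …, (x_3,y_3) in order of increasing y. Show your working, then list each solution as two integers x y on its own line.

199 30
79201 11940
31521799 4752090

[6; 1,1,1,2,1,1,1,12] for √44; ℓ=8 ⇒ convergent index 7
step 0: (6, 1)  from 6·(1,0) + (0,1)
…
step 3: (20, 3)  from 1·(13,2) + (7,1)
…
step 5: (73, 11)  from 1·(53,8) + (20,3)
step 6: (126, 19)  from 1·(73,11) + (53,8)
step 7: (199, 30)  from 1·(126,19) + (73,11)
(x₁, y₁) = (199, 30);  199² − 44·30² = 1 ✓
k=2:  x_2 = 199·199+44·30·30 = 79201,  y_2 = 199·30+30·199 = 11940
k=3:  x_3 = 199·79201+44·30·11940 = 31521799,  y_3 = 199·11940+30·79201 = 4752090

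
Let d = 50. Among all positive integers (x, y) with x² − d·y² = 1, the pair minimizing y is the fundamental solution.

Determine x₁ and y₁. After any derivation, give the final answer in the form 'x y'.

99 14

√50 → a₀=7, period (14); ℓ=1 odd so k=1
step 0: (7, 1)  from 7·(1,0) + (0,1)
step 1: (99, 14)  from 14·(7,1) + (1,0)
fundamental: x₁=99, y₁=14  (since 9801 − 50·196 = 1)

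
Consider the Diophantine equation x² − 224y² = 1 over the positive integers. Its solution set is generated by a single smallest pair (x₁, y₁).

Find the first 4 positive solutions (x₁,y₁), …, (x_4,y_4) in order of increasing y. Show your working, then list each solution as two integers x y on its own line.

√224 → a₀=14, period (1,28); ℓ=2 even so k=1
i=0: a=14 ⇒ p=14, q=1
i=1: a=1 ⇒ p=15, q=1
→ (15, 1).  Check: 15²=225, 224·1²=224, difference 1.
k=2:  x_2 = 15·15+224·1·1 = 449,  y_2 = 15·1+1·15 = 30
k=3:  x_3 = 15·449+224·1·30 = 13455,  y_3 = 15·30+1·449 = 899
k=4:  x_4 = 15·13455+224·1·899 = 403201,  y_4 = 15·899+1·13455 = 26940

15 1
449 30
13455 899
403201 26940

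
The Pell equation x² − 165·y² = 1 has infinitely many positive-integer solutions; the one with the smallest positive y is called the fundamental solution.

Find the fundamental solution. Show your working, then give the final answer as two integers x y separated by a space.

1079 84

[12; 1,5,2,5,1,24] for √165; ℓ=6 ⇒ convergent index 5
i=0: a=12 ⇒ p=12, q=1
i=1: a=1 ⇒ p=13, q=1
…
i=3: a=2 ⇒ p=167, q=13
i=4: a=5 ⇒ p=912, q=71
i=5: a=1 ⇒ p=1079, q=84
(x₁, y₁) = (1079, 84);  1079² − 165·84² = 1 ✓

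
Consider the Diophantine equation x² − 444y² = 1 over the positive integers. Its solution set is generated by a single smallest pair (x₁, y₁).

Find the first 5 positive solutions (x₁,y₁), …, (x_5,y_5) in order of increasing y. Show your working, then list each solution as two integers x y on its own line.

295 14
174049 8260
102688615 4873386
60586108801 2875289480
35745701503975 1696415919814

√444 → a₀=21, period (14,42); ℓ=2 even so k=1
k=0  a_k=21  p_k/q_k = 21/1
k=1  a_k=14  p_k/q_k = 295/14
(x₁, y₁) = (295, 14);  295² − 444·14² = 1 ✓
(x_2, y_2) = (295·295 + 444·14·14, 295·14 + 14·295) = (174049, 8260)
(x_3, y_3) = (295·174049 + 444·14·8260, 295·8260 + 14·174049) = (102688615, 4873386)
(x_4, y_4) = (295·102688615 + 444·14·4873386, 295·4873386 + 14·102688615) = (60586108801, 2875289480)
(x_5, y_5) = (295·60586108801 + 444·14·2875289480, 295·2875289480 + 14·60586108801) = (35745701503975, 1696415919814)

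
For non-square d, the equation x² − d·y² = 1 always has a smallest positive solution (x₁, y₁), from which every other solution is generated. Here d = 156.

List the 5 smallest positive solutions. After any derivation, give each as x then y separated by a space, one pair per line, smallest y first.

d=156: √d = [12; 2,24] (ℓ=2, even), read p_1/q_1
k=0  a_k=12  p_k/q_k = 12/1
k=1  a_k=2  p_k/q_k = 25/2
(x₁, y₁) = (25, 2);  25² − 156·2² = 1 ✓
n=2: (25,2)∘(25,2) = (25·25+156·2·2, 25·2+2·25) = (1249,100)
n=3: (1249,100)∘(25,2) = (25·1249+156·2·100, 25·100+2·1249) = (62425,4998)
n=4: (62425,4998)∘(25,2) = (25·62425+156·2·4998, 25·4998+2·62425) = (3120001,249800)
n=5: (3120001,249800)∘(25,2) = (25·3120001+156·2·249800, 25·249800+2·3120001) = (155937625,12485002)

25 2
1249 100
62425 4998
3120001 249800
155937625 12485002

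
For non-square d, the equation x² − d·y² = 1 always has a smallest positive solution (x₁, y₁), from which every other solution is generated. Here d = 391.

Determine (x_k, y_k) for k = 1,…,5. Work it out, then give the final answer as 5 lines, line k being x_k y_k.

[19; 1,3,2,2,1,…,3,1,38] for √391; ℓ=16 ⇒ convergent index 15
a_0=19:  p_0=19·1+0=19,  q_0=19·0+1=1
…
a_2=3:  p_2=3·20+19=79,  q_2=3·1+1=4
a_3=2:  p_3=2·79+20=178,  q_3=2·4+1=9
a_4=2:  p_4=2·178+79=435,  q_4=2·9+4=22
a_5=1:  p_5=1·435+178=613,  q_5=1·22+9=31
…
a_7=2:  p_7=2·1048+613=2709,  q_7=2·53+31=137
a_8=19:  p_8=19·2709+1048=52519,  q_8=19·137+53=2656
a_9=2:  p_9=2·52519+2709=107747,  q_9=2·2656+137=5449
…
a_11=1:  p_11=1·160266+107747=268013,  q_11=1·8105+5449=13554
a_12=2:  p_12=2·268013+160266=696292,  q_12=2·13554+8105=35213
a_13=2:  p_13=2·696292+268013=1660597,  q_13=2·35213+13554=83980
a_14=3:  p_14=3·1660597+696292=5678083,  q_14=3·83980+35213=287153
a_15=1:  p_15=1·5678083+1660597=7338680,  q_15=1·287153+83980=371133
→ (7338680, 371133).  Check: 7338680²=53856224142400, 391·371133²=53856224142399, difference 1.
(7338680+371133√391)^2 = 107712448284799 + 5447252648880√391
(7338680+371133√391)^3 = 1580934379957370111960 + 79951288138564985667√391
(7338680+371133√391)^4 = 23203943031010998074028940801 + 1173473838473442730776750240√391
(7338680+371133√391)^5 = 340572625285638001757449457184853400 + 17223497977856489447705304337580733√391

7338680 371133
107712448284799 5447252648880
1580934379957370111960 79951288138564985667
23203943031010998074028940801 1173473838473442730776750240
340572625285638001757449457184853400 17223497977856489447705304337580733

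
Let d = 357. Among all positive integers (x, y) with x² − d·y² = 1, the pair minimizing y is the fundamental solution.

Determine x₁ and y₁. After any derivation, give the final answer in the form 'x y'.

[18; 1,8,2,8,1,36] for √357; ℓ=6 ⇒ convergent index 5
i=0: a=18 ⇒ p=18, q=1
i=1: a=1 ⇒ p=19, q=1
…
i=4: a=8 ⇒ p=3042, q=161
i=5: a=1 ⇒ p=3401, q=180
→ (3401, 180).  Check: 3401²=11566801, 357·180²=11566800, difference 1.

3401 180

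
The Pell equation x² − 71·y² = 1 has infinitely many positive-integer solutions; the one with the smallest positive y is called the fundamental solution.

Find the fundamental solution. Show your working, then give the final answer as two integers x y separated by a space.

[8; 2,2,1,7,1,2,2,16] for √71; ℓ=8 ⇒ convergent index 7
a_0=8:  p_0=8·1+0=8,  q_0=8·0+1=1
a_1=2:  p_1=2·8+1=17,  q_1=2·1+0=2
a_2=2:  p_2=2·17+8=42,  q_2=2·2+1=5
…
a_6=2:  p_6=2·514+455=1483,  q_6=2·61+54=176
a_7=2:  p_7=2·1483+514=3480,  q_7=2·176+61=413
(x₁, y₁) = (3480, 413);  3480² − 71·413² = 1 ✓

3480 413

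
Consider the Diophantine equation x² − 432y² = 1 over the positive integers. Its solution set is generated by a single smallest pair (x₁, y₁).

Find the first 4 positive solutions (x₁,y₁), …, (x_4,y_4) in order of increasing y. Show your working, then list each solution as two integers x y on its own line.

1351 65
3650401 175630
9863382151 474552195
26650854921601 1282239855260

d=432: √d = [20; 1,3,1,1,1,3,1,40] (ℓ=8, even), read p_7/q_7
i=0: a=20 ⇒ p=20, q=1
…
i=2: a=3 ⇒ p=83, q=4
…
i=4: a=1 ⇒ p=187, q=9
i=5: a=1 ⇒ p=291, q=14
i=6: a=3 ⇒ p=1060, q=51
i=7: a=1 ⇒ p=1351, q=65
fundamental: x₁=1351, y₁=65  (since 1825201 − 432·4225 = 1)
(1351+65√432)^2 = 3650401 + 175630√432
(1351+65√432)^3 = 9863382151 + 474552195√432
(1351+65√432)^4 = 26650854921601 + 1282239855260√432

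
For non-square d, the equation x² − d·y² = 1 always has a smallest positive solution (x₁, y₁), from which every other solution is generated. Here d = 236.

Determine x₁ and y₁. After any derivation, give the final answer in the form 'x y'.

561799 36570

d=236: √d = [15; 2,1,3,5,1,6,1,5,3,1,2,30] (ℓ=12, even), read p_11/q_11
i=0: a=15 ⇒ p=15, q=1
i=1: a=2 ⇒ p=31, q=2
i=2: a=1 ⇒ p=46, q=3
…
i=4: a=5 ⇒ p=891, q=58
…
i=10: a=1 ⇒ p=203535, q=13249
i=11: a=2 ⇒ p=561799, q=36570
fundamental: x₁=561799, y₁=36570  (since 315618116401 − 236·1337364900 = 1)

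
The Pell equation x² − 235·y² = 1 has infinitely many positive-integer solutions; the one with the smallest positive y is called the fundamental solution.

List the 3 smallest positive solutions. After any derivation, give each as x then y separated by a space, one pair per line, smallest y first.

46 3
4231 276
389206 25389

[15; 3,30] for √235; ℓ=2 ⇒ convergent index 1
step 0: (15, 1)  from 15·(1,0) + (0,1)
step 1: (46, 3)  from 3·(15,1) + (1,0)
→ (46, 3).  Check: 46²=2116, 235·3²=2115, difference 1.
k=2:  x_2 = 46·46+235·3·3 = 4231,  y_2 = 46·3+3·46 = 276
k=3:  x_3 = 46·4231+235·3·276 = 389206,  y_3 = 46·276+3·4231 = 25389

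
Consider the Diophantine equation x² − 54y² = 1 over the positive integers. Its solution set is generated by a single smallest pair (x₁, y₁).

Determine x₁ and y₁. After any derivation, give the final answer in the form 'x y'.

√54 → a₀=7, period (2,1,6,1,2,14); ℓ=6 even so k=5
step 0: (7, 1)  from 7·(1,0) + (0,1)
…
step 2: (22, 3)  from 1·(15,2) + (7,1)
step 3: (147, 20)  from 6·(22,3) + (15,2)
step 4: (169, 23)  from 1·(147,20) + (22,3)
step 5: (485, 66)  from 2·(169,23) + (147,20)
→ (485, 66).  Check: 485²=235225, 54·66²=235224, difference 1.

485 66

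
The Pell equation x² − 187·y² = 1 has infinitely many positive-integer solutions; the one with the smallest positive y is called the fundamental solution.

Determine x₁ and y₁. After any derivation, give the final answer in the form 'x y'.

√187 → a₀=13, period (1,2,13,2,1,26); ℓ=6 even so k=5
k=0  a_k=13  p_k/q_k = 13/1
…
k=3  a_k=13  p_k/q_k = 547/40
k=4  a_k=2  p_k/q_k = 1135/83
k=5  a_k=1  p_k/q_k = 1682/123
(x₁, y₁) = (1682, 123);  1682² − 187·123² = 1 ✓

1682 123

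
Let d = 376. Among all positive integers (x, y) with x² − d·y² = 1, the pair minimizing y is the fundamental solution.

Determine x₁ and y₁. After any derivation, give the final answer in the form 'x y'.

2143295 110532

√376 = [19; 2,1,1,3,1,…,1,2,38, …], period ℓ=16 (even) → k=15
a_0=19:  p_0=19·1+0=19,  q_0=19·0+1=1
…
a_3=1:  p_3=1·58+39=97,  q_3=1·3+2=5
…
a_5=1:  p_5=1·349+97=446,  q_5=1·18+5=23
…
a_8=4:  p_8=4·2928+1241=12953,  q_8=4·151+64=668
…
a_11=1:  p_11=1·70621+28834=99455,  q_11=1·3642+1487=5129
…
a_14=1:  p_14=1·468441+368986=837427,  q_14=1·24158+19029=43187
a_15=2:  p_15=2·837427+468441=2143295,  q_15=2·43187+24158=110532
(x₁, y₁) = (2143295, 110532);  2143295² − 376·110532² = 1 ✓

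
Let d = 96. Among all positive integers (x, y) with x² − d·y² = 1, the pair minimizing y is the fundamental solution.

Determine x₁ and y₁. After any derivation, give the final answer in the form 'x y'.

49 5

d=96: √d = [9; 1,3,1,18] (ℓ=4, even), read p_3/q_3
a_0=9:  p_0=9·1+0=9,  q_0=9·0+1=1
a_1=1:  p_1=1·9+1=10,  q_1=1·1+0=1
a_2=3:  p_2=3·10+9=39,  q_2=3·1+1=4
a_3=1:  p_3=1·39+10=49,  q_3=1·4+1=5
→ (49, 5).  Check: 49²=2401, 96·5²=2400, difference 1.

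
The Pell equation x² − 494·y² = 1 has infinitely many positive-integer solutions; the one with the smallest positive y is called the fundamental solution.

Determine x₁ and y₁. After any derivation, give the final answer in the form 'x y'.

d=494: √d = [22; 4,2,2,1,2,1,2,2,4,44] (ℓ=10, even), read p_9/q_9
a_0=22:  p_0=22·1+0=22,  q_0=22·0+1=1
a_1=4:  p_1=4·22+1=89,  q_1=4·1+0=4
…
a_7=2:  p_7=2·2556+1867=6979,  q_7=2·115+84=314
a_8=2:  p_8=2·6979+2556=16514,  q_8=2·314+115=743
a_9=4:  p_9=4·16514+6979=73035,  q_9=4·743+314=3286
(x₁, y₁) = (73035, 3286);  73035² − 494·3286² = 1 ✓

73035 3286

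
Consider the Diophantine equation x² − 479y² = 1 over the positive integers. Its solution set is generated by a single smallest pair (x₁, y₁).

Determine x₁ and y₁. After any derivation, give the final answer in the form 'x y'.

√479 = [21; 1,7,1,3,2,21,2,3,1,7,1,42, …], period ℓ=12 (even) → k=11
a_0=21:  p_0=21·1+0=21,  q_0=21·0+1=1
a_1=1:  p_1=1·21+1=22,  q_1=1·1+0=1
a_2=7:  p_2=7·22+21=175,  q_2=7·1+1=8
a_3=1:  p_3=1·175+22=197,  q_3=1·8+1=9
a_4=3:  p_4=3·197+175=766,  q_4=3·9+8=35
a_5=2:  p_5=2·766+197=1729,  q_5=2·35+9=79
a_6=21:  p_6=21·1729+766=37075,  q_6=21·79+35=1694
…
a_8=3:  p_8=3·75879+37075=264712,  q_8=3·3467+1694=12095
a_9=1:  p_9=1·264712+75879=340591,  q_9=1·12095+3467=15562
a_10=7:  p_10=7·340591+264712=2648849,  q_10=7·15562+12095=121029
a_11=1:  p_11=1·2648849+340591=2989440,  q_11=1·121029+15562=136591
→ (2989440, 136591).  Check: 2989440²=8936751513600, 479·136591²=8936751513599, difference 1.

2989440 136591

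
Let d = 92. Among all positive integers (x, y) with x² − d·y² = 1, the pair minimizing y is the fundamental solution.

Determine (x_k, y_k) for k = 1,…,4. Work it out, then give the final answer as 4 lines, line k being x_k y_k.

1151 120
2649601 276240
6099380351 635904360
14040770918401 1463851560480

√92 = [9; 1,1,2,4,2,1,1,18, …], period ℓ=8 (even) → k=7
i=0: a=9 ⇒ p=9, q=1
…
i=3: a=2 ⇒ p=48, q=5
…
i=5: a=2 ⇒ p=470, q=49
i=6: a=1 ⇒ p=681, q=71
i=7: a=1 ⇒ p=1151, q=120
(x₁, y₁) = (1151, 120);  1151² − 92·120² = 1 ✓
(1151+120√92)^2 = 2649601 + 276240√92
(1151+120√92)^3 = 6099380351 + 635904360√92
(1151+120√92)^4 = 14040770918401 + 1463851560480√92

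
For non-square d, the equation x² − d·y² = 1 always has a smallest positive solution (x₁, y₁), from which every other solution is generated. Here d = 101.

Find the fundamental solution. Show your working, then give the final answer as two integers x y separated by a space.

201 20

d=101: √d = [10; 20] (ℓ=1, odd), read p_1/q_1
step 0: (10, 1)  from 10·(1,0) + (0,1)
step 1: (201, 20)  from 20·(10,1) + (1,0)
→ (201, 20).  Check: 201²=40401, 101·20²=40400, difference 1.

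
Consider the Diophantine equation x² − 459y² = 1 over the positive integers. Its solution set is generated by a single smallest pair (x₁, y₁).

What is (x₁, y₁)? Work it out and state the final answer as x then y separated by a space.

d=459: √d = [21; 2,2,1,4,21,4,1,2,2,42] (ℓ=10, even), read p_9/q_9
a_0=21:  p_0=21·1+0=21,  q_0=21·0+1=1
…
a_2=2:  p_2=2·43+21=107,  q_2=2·2+1=5
a_3=1:  p_3=1·107+43=150,  q_3=1·5+2=7
a_4=4:  p_4=4·150+107=707,  q_4=4·7+5=33
…
a_6=4:  p_6=4·14997+707=60695,  q_6=4·700+33=2833
a_7=1:  p_7=1·60695+14997=75692,  q_7=1·2833+700=3533
a_8=2:  p_8=2·75692+60695=212079,  q_8=2·3533+2833=9899
a_9=2:  p_9=2·212079+75692=499850,  q_9=2·9899+3533=23331
fundamental: x₁=499850, y₁=23331  (since 249850022500 − 459·544335561 = 1)

499850 23331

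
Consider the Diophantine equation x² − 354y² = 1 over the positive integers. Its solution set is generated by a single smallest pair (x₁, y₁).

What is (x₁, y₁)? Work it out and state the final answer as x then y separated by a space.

√354 → a₀=18, period (1,4,2,2,18,2,2,4,1,36); ℓ=10 even so k=9
step 0: (18, 1)  from 18·(1,0) + (0,1)
step 1: (19, 1)  from 1·(18,1) + (1,0)
…
step 5: (9351, 497)  from 18·(508,27) + (207,11)
…
step 7: (47771, 2539)  from 2·(19210,1021) + (9351,497)
step 8: (210294, 11177)  from 4·(47771,2539) + (19210,1021)
step 9: (258065, 13716)  from 1·(210294,11177) + (47771,2539)
→ (258065, 13716).  Check: 258065²=66597544225, 354·13716²=66597544224, difference 1.

258065 13716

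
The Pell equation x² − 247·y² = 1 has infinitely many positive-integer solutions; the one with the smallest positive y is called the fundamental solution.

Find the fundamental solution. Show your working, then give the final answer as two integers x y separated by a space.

85292 5427

√247 = [15; 1,2,1,1,9,1,9,1,1,2,1,30, …], period ℓ=12 (even) → k=11
a_0=15:  p_0=15·1+0=15,  q_0=15·0+1=1
a_1=1:  p_1=1·15+1=16,  q_1=1·1+0=1
a_2=2:  p_2=2·16+15=47,  q_2=2·1+1=3
a_3=1:  p_3=1·47+16=63,  q_3=1·3+1=4
…
a_6=1:  p_6=1·1053+110=1163,  q_6=1·67+7=74
a_7=9:  p_7=9·1163+1053=11520,  q_7=9·74+67=733
a_8=1:  p_8=1·11520+1163=12683,  q_8=1·733+74=807
a_9=1:  p_9=1·12683+11520=24203,  q_9=1·807+733=1540
a_10=2:  p_10=2·24203+12683=61089,  q_10=2·1540+807=3887
a_11=1:  p_11=1·61089+24203=85292,  q_11=1·3887+1540=5427
fundamental: x₁=85292, y₁=5427  (since 7274725264 − 247·29452329 = 1)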